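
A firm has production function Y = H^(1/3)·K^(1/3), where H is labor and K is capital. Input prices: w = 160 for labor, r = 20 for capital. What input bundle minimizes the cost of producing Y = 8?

Cost minimization requires the marginal rate of technical substitution to equal the input-price ratio: MP_H/MP_K = w/r.
Here MP_H/MP_K = (1/3)·(K/H)/(1/3) = (K/H). Setting this equal to 160/20 = 8 gives K = 8H.
Substituting into Y = 8: H^(1/3)·(8H)^(1/3) = 8.
Solving, H = 8 and K = 64.

H* = 8, K* = 64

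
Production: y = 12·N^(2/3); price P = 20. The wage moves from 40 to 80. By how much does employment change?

ΔN = -56

From P·MP_N = w with MP_N = 8·N^(-1/3), the labor demand is N(w) = (160/w)^(3).
At w = 40: N = 64. At w = 80: N = 8.
ΔN = 8 − 64 = -56.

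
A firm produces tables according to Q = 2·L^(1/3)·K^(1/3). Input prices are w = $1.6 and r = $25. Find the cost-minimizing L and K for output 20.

L* = 125, K* = 8

Cost minimization requires the marginal rate of technical substitution to equal the input-price ratio: MP_L/MP_K = w/r.
Here MP_L/MP_K = (1/3)·(K/L)/(1/3) = (K/L). Setting this equal to 1.6/25 = 0.064 gives K = 0.064L.
Substituting into Q = 20: 2·L^(1/3)·(0.064L)^(1/3) = 20.
Solving, L = 125 and K = 8.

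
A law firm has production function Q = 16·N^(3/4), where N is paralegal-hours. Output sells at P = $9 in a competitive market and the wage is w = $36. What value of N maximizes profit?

N* = 81

MP_N = (3/4)·16·N^(-1/4) = 12·N^(-1/4).
Profit maximization for a price taker requires P·MP_N = w: 9·12·N^(-1/4) = 36.
So N^(-1/4) = 1/3, which gives N = 81.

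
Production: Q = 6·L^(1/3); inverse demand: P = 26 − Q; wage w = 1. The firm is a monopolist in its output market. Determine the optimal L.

Marginal revenue from the inverse demand is MR = 26 − 2Q.
The marginal product is MP_L = 2·L^(-2/3).
A monopolist hires until marginal revenue product equals the wage: MR·MP_L = w.
At L, Q = 6·L^(1/3). Substituting and solving: (26 − 12·L^(1/3))·2·L^(-2/3) = 1 gives L = 8.

L* = 8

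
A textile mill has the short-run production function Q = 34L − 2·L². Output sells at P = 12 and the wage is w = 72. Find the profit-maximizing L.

The marginal product of L is MP_L = 34 − 4L.
A price-taking firm hires until the value of the marginal product equals the wage: P·MP_L = w, so 12·(34 − 4L) = 72.
Then 34 − 4L = 6, giving L = 7.

L* = 7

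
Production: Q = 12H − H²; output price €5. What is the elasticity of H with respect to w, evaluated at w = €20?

ε = -0.5

From P·MP_H = w with MP_H = 12 − 2H, labor demand is H(w) = (12 − w/5)/2.
dH/dw = −1/(10) = -0.1.
At w = 20, H = 4, so ε = (dH/dw)·(w/H) = (-0.1)·(20/4) = -0.5.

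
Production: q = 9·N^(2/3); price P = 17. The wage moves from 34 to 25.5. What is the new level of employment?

N* = 64

From P·MP_N = w with MP_N = 6·N^(-1/3), the labor demand is N(w) = (102/w)^(3).
At w = 34: N = 27. At w = 25.5: N = 64.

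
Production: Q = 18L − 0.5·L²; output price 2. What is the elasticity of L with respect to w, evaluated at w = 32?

ε = -8

From P·MP_L = w with MP_L = 18 − L, labor demand is L(w) = 18 − w/2.
dL/dw = −1/(2) = -0.5.
At w = 32, L = 2, so ε = (dL/dw)·(w/L) = (-0.5)·(32/2) = -8.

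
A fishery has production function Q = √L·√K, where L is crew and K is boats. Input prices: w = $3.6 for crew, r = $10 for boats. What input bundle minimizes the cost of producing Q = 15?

L* = 25, K* = 9

Cost minimization requires the marginal rate of technical substitution to equal the input-price ratio: MP_L/MP_K = w/r.
Here MP_L/MP_K = (1/2)·(K/L)/(1/2) = (K/L). Setting this equal to 3.6/10 = 0.36 gives K = 0.36L.
Substituting into Q = 15: L^(1/2)·(0.36L)^(1/2) = 15.
Solving, L = 25 and K = 9.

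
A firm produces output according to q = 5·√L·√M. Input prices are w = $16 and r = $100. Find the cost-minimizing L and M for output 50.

Cost minimization requires the marginal rate of technical substitution to equal the input-price ratio: MP_L/MP_M = w/r.
Here MP_L/MP_M = (1/2)·(M/L)/(1/2) = (M/L). Setting this equal to 16/100 = 0.16 gives M = 0.16L.
Substituting into q = 50: 5·L^(1/2)·(0.16L)^(1/2) = 50.
Solving, L = 25 and M = 4.

L* = 25, M* = 4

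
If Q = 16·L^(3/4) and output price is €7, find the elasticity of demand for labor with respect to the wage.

MP_L = (3/4)·16·L^(-1/4), so P·MP_L = w gives 84·L^(-1/4) = w.
Solving, L(w) = (84/w)^(4). This is a constant-elasticity form: L ∝ w^(−4), so ε = −4.

ε = -4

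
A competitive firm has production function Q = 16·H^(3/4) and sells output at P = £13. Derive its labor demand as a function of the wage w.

MP_H = (3/4)·16·H^(-1/4) = 12·H^(-1/4).
Setting P·MP_H = w: 156·H^(-1/4) = w.
Solving for H: H^(-1/4) = w/156, so H = (156/w)^(4).

H(w) = (156/w)^(4)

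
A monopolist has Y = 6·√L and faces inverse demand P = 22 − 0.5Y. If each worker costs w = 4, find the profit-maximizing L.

Marginal revenue from the inverse demand is MR = 22 − Y.
The marginal product is MP_L = 3·L^(-1/2).
A monopolist hires until marginal revenue product equals the wage: MR·MP_L = w.
At L, Y = 6·√L. Substituting and solving: (22 − 6·√L)·3·L^(-1/2) = 4 gives L = 9.

L* = 9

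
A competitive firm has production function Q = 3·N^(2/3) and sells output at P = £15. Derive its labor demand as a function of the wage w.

MP_N = (2/3)·3·N^(-1/3) = 2·N^(-1/3).
Setting P·MP_N = w: 30·N^(-1/3) = w.
Solving for N: N^(-1/3) = w/30, so N = (30/w)^(3).

N(w) = 27000/w³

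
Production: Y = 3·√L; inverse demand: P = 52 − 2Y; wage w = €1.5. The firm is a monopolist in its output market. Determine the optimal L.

L* = 16

Marginal revenue from the inverse demand is MR = 52 − 4Y.
The marginal product is MP_L = 1.5·L^(-1/2).
A monopolist hires until marginal revenue product equals the wage: MR·MP_L = w.
At L, Y = 3·√L. Substituting and solving: (52 − 12·√L)·1.5·L^(-1/2) = 1.5 gives L = 16.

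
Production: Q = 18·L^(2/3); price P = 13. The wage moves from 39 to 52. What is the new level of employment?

From P·MP_L = w with MP_L = 12·L^(-1/3), the labor demand is L(w) = (156/w)^(3).
At w = 39: L = 64. At w = 52: L = 27.

L* = 27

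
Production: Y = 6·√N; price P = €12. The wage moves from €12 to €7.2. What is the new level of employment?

From P·MP_N = w with MP_N = 3·N^(-1/2), the labor demand is N(w) = (36/w)^(2).
At w = 12: N = 9. At w = 7.2: N = 25.

N* = 25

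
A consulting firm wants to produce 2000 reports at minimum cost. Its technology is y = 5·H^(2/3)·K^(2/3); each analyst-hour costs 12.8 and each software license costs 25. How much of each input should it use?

Cost minimization requires the marginal rate of technical substitution to equal the input-price ratio: MP_H/MP_K = w/r.
Here MP_H/MP_K = (2/3)·(K/H)/(2/3) = (K/H). Setting this equal to 12.8/25 = 0.512 gives K = 0.512H.
Substituting into y = 2000: 5·H^(2/3)·(0.512H)^(2/3) = 2000.
Solving, H = 125 and K = 64.

H* = 125, K* = 64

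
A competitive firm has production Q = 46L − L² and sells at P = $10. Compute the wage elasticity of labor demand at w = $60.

ε = -0.15

From P·MP_L = w with MP_L = 46 − 2L, labor demand is L(w) = (46 − w/10)/2.
dL/dw = −1/(20) = -0.05.
At w = 60, L = 20, so ε = (dL/dw)·(w/L) = (-0.05)·(60/20) = -0.15.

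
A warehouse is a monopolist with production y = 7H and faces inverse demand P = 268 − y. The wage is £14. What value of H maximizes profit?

Marginal revenue from the inverse demand is MR = 268 − 2y.
The marginal product is MP_H = 7.
A monopolist hires until marginal revenue product equals the wage: MR·MP_H = w.
(268 − 14H)·7 = 14, so H = 19.

H* = 19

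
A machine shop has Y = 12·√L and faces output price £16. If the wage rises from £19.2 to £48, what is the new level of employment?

From P·MP_L = w with MP_L = 6·L^(-1/2), the labor demand is L(w) = (96/w)^(2).
At w = 19.2: L = 25. At w = 48: L = 4.

L* = 4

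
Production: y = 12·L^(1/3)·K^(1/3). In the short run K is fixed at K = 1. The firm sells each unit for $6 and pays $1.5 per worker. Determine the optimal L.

With K = 1, MP_L = (1/3)·12·L^(-2/3)·1^(1/3) = 4·L^(-2/3).
Profit maximization for a price taker requires P·MP_L = w: 6·4·L^(-2/3) = 1.5.
So L^(-2/3) = 0.0625, which gives L = 64.

L* = 64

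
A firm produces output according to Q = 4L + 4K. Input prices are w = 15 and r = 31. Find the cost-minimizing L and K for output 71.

L* = 17.75, K* = 0

The inputs are perfect substitutes, so the firm uses whichever has the lower cost per unit of output.
Cost per unit of output via L is w/4 = 3.75; via K it is r/4 = 7.75. L is cheaper.
Producing Q = 71 with L alone: L = 17.75, K = 0.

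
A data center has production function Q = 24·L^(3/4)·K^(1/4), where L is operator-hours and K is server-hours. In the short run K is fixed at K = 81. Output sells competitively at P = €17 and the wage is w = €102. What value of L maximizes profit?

With K = 81, MP_L = (3/4)·24·L^(-1/4)·81^(1/4) = 54·L^(-1/4).
Profit maximization for a price taker requires P·MP_L = w: 17·54·L^(-1/4) = 102.
So L^(-1/4) = 1/9, which gives L = 6561.

L* = 6561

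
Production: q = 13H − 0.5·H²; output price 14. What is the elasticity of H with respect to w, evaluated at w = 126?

From P·MP_H = w with MP_H = 13 − H, labor demand is H(w) = 13 − w/14.
dH/dw = −1/(14) = -1/14.
At w = 126, H = 4, so ε = (dH/dw)·(w/H) = (-1/14)·(126/4) = -2.25.

ε = -2.25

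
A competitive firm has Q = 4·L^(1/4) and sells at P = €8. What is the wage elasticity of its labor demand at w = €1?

ε = -4/3

MP_L = (1/4)·4·L^(-3/4), so P·MP_L = w gives 8·L^(-3/4) = w.
Solving, L(w) = (8/w)^(4/3). This is a constant-elasticity form: L ∝ w^(−4/3), so ε = −4/3.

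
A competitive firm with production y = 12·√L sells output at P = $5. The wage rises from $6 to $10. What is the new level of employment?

L* = 9

From P·MP_L = w with MP_L = 6·L^(-1/2), the labor demand is L(w) = (30/w)^(2).
At w = 6: L = 25. At w = 10: L = 9.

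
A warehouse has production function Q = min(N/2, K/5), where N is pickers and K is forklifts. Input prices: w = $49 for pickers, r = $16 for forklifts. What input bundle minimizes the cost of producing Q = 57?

N* = 114, K* = 285

With a fixed-proportions technology, the cost-minimizing bundle uses no slack in either input: N/2 = K/5 = Q.
So N = 2·57 = 114 and K = 5·57 = 285.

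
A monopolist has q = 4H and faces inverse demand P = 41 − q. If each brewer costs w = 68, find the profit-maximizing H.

H* = 3

Marginal revenue from the inverse demand is MR = 41 − 2q.
The marginal product is MP_H = 4.
A monopolist hires until marginal revenue product equals the wage: MR·MP_H = w.
(41 − 8H)·4 = 68, so H = 3.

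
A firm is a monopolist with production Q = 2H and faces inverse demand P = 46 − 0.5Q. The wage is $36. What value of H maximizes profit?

Marginal revenue from the inverse demand is MR = 46 − Q.
The marginal product is MP_H = 2.
A monopolist hires until marginal revenue product equals the wage: MR·MP_H = w.
(46 − 2H)·2 = 36, so H = 14.

H* = 14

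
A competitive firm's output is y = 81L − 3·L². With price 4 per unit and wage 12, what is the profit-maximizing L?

The marginal product of L is MP_L = 81 − 6L.
A price-taking firm hires until the value of the marginal product equals the wage: P·MP_L = w, so 4·(81 − 6L) = 12.
Then 81 − 6L = 3, giving L = 13.

L* = 13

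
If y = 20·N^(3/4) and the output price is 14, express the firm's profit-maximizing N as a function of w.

N(w) = (210/w)^(4)

MP_N = (3/4)·20·N^(-1/4) = 15·N^(-1/4).
Setting P·MP_N = w: 210·N^(-1/4) = w.
Solving for N: N^(-1/4) = w/210, so N = (210/w)^(4).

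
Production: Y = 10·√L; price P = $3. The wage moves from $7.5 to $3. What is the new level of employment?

L* = 25

From P·MP_L = w with MP_L = 5·L^(-1/2), the labor demand is L(w) = (15/w)^(2).
At w = 7.5: L = 4. At w = 3: L = 25.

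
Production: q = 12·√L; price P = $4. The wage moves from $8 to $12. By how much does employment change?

From P·MP_L = w with MP_L = 6·L^(-1/2), the labor demand is L(w) = (24/w)^(2).
At w = 8: L = 9. At w = 12: L = 4.
ΔL = 4 − 9 = -5.

ΔL = -5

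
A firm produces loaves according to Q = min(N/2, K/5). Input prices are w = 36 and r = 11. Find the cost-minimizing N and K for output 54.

N* = 108, K* = 270

With a fixed-proportions technology, the cost-minimizing bundle uses no slack in either input: N/2 = K/5 = Q.
So N = 2·54 = 108 and K = 5·54 = 270.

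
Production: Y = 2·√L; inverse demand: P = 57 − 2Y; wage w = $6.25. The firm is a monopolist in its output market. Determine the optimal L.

Marginal revenue from the inverse demand is MR = 57 − 4Y.
The marginal product is MP_L = L^(-1/2).
A monopolist hires until marginal revenue product equals the wage: MR·MP_L = w.
At L, Y = 2·√L. Substituting and solving: (57 − 8·√L)·L^(-1/2) = 6.25 gives L = 16.

L* = 16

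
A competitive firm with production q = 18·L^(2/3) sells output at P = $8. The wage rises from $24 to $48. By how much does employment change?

From P·MP_L = w with MP_L = 12·L^(-1/3), the labor demand is L(w) = (96/w)^(3).
At w = 24: L = 64. At w = 48: L = 8.
ΔL = 8 − 64 = -56.

ΔL = -56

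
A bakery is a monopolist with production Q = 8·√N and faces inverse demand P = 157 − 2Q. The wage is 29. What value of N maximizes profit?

N* = 16

Marginal revenue from the inverse demand is MR = 157 − 4Q.
The marginal product is MP_N = 4·N^(-1/2).
A monopolist hires until marginal revenue product equals the wage: MR·MP_N = w.
At N, Q = 8·√N. Substituting and solving: (157 − 32·√N)·4·N^(-1/2) = 29 gives N = 16.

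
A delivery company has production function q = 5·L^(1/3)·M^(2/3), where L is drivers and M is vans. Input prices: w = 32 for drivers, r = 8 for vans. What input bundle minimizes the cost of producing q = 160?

Cost minimization requires the marginal rate of technical substitution to equal the input-price ratio: MP_L/MP_M = w/r.
Here MP_L/MP_M = (1/3)·(M/L)/(2/3) = 0.5·(M/L). Setting this equal to 32/8 = 4 gives M = 8L.
Substituting into q = 160: 5·L^(1/3)·(8L)^(2/3) = 160.
Solving, L = 8 and M = 64.

L* = 8, M* = 64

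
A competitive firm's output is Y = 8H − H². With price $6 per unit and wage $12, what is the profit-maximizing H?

The marginal product of H is MP_H = 8 − 2H.
A price-taking firm hires until the value of the marginal product equals the wage: P·MP_H = w, so 6·(8 − 2H) = 12.
Then 8 − 2H = 2, giving H = 3.

H* = 3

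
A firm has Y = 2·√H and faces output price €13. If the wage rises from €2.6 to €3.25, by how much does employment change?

ΔH = -9

From P·MP_H = w with MP_H = H^(-1/2), the labor demand is H(w) = (13/w)^(2).
At w = 2.6: H = 25. At w = 3.25: H = 16.
ΔH = 16 − 25 = -9.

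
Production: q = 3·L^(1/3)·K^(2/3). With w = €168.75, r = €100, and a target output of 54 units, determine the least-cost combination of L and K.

Cost minimization requires the marginal rate of technical substitution to equal the input-price ratio: MP_L/MP_K = w/r.
Here MP_L/MP_K = (1/3)·(K/L)/(2/3) = 0.5·(K/L). Setting this equal to 168.75/100 = 1.6875 gives K = 3.375L.
Substituting into q = 54: 3·L^(1/3)·(3.375L)^(2/3) = 54.
Solving, L = 8 and K = 27.

L* = 8, K* = 27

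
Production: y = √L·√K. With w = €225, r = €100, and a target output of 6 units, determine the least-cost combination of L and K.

L* = 4, K* = 9

Cost minimization requires the marginal rate of technical substitution to equal the input-price ratio: MP_L/MP_K = w/r.
Here MP_L/MP_K = (1/2)·(K/L)/(1/2) = (K/L). Setting this equal to 225/100 = 2.25 gives K = 2.25L.
Substituting into y = 6: L^(1/2)·(2.25L)^(1/2) = 6.
Solving, L = 4 and K = 9.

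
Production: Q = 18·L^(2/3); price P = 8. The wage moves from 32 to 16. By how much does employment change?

ΔL = 189

From P·MP_L = w with MP_L = 12·L^(-1/3), the labor demand is L(w) = (96/w)^(3).
At w = 32: L = 27. At w = 16: L = 216.
ΔL = 216 − 27 = 189.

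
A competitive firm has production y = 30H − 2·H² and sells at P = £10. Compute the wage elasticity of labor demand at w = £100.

From P·MP_H = w with MP_H = 30 − 4H, labor demand is H(w) = (30 − w/10)/4.
dH/dw = −1/(40) = -0.025.
At w = 100, H = 5, so ε = (dH/dw)·(w/H) = (-0.025)·(100/5) = -0.5.

ε = -0.5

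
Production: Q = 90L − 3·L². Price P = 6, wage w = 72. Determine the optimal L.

L* = 13

The marginal product of L is MP_L = 90 − 6L.
A price-taking firm hires until the value of the marginal product equals the wage: P·MP_L = w, so 6·(90 − 6L) = 72.
Then 90 − 6L = 12, giving L = 13.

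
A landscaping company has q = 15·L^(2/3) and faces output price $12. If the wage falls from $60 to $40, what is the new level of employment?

From P·MP_L = w with MP_L = 10·L^(-1/3), the labor demand is L(w) = (120/w)^(3).
At w = 60: L = 8. At w = 40: L = 27.

L* = 27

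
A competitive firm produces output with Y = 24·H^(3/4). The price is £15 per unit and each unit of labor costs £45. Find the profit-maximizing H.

H* = 1296

MP_H = (3/4)·24·H^(-1/4) = 18·H^(-1/4).
Profit maximization for a price taker requires P·MP_H = w: 15·18·H^(-1/4) = 45.
So H^(-1/4) = 1/6, which gives H = 1296.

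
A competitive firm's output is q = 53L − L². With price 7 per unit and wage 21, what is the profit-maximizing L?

L* = 25

The marginal product of L is MP_L = 53 − 2L.
A price-taking firm hires until the value of the marginal product equals the wage: P·MP_L = w, so 7·(53 − 2L) = 21.
Then 53 − 2L = 3, giving L = 25.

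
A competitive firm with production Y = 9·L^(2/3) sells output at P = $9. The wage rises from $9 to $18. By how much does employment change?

ΔL = -189

From P·MP_L = w with MP_L = 6·L^(-1/3), the labor demand is L(w) = (54/w)^(3).
At w = 9: L = 216. At w = 18: L = 27.
ΔL = 27 − 216 = -189.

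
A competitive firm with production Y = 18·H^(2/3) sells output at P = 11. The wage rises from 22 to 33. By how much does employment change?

ΔH = -152

From P·MP_H = w with MP_H = 12·H^(-1/3), the labor demand is H(w) = (132/w)^(3).
At w = 22: H = 216. At w = 33: H = 64.
ΔH = 64 − 216 = -152.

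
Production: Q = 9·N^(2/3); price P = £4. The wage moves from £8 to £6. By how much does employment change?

ΔN = 37

From P·MP_N = w with MP_N = 6·N^(-1/3), the labor demand is N(w) = (24/w)^(3).
At w = 8: N = 27. At w = 6: N = 64.
ΔN = 64 − 27 = 37.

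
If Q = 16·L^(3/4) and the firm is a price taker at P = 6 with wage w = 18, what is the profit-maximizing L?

MP_L = (3/4)·16·L^(-1/4) = 12·L^(-1/4).
Profit maximization for a price taker requires P·MP_L = w: 6·12·L^(-1/4) = 18.
So L^(-1/4) = 0.25, which gives L = 256.

L* = 256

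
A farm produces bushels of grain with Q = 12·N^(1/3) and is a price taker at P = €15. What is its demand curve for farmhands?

MP_N = (1/3)·12·N^(-2/3) = 4·N^(-2/3).
Setting P·MP_N = w: 60·N^(-2/3) = w.
Solving for N: N^(-2/3) = w/60, so N = (60/w)^(3/2).

N(w) = (60/w)^(3/2)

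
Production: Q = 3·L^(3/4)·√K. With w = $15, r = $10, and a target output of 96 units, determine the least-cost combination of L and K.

L* = 16, K* = 16

Cost minimization requires the marginal rate of technical substitution to equal the input-price ratio: MP_L/MP_K = w/r.
Here MP_L/MP_K = (3/4)·(K/L)/(1/2) = 1.5·(K/L). Setting this equal to 15/10 = 1.5 gives K = L.
Substituting into Q = 96: 3·L^(3/4)·(L)^(1/2) = 96.
Solving, L = 16 and K = 16.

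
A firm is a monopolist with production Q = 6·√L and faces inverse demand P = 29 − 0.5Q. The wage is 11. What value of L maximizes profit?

Marginal revenue from the inverse demand is MR = 29 − Q.
The marginal product is MP_L = 3·L^(-1/2).
A monopolist hires until marginal revenue product equals the wage: MR·MP_L = w.
At L, Q = 6·√L. Substituting and solving: (29 − 6·√L)·3·L^(-1/2) = 11 gives L = 9.

L* = 9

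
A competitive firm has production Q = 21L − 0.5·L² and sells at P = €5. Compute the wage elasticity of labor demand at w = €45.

ε = -0.75

From P·MP_L = w with MP_L = 21 − L, labor demand is L(w) = 21 − w/5.
dL/dw = −1/(5) = -0.2.
At w = 45, L = 12, so ε = (dL/dw)·(w/L) = (-0.2)·(45/12) = -0.75.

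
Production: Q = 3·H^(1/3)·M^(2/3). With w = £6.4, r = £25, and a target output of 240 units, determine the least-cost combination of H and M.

Cost minimization requires the marginal rate of technical substitution to equal the input-price ratio: MP_H/MP_M = w/r.
Here MP_H/MP_M = (1/3)·(M/H)/(2/3) = 0.5·(M/H). Setting this equal to 6.4/25 = 0.256 gives M = 0.512H.
Substituting into Q = 240: 3·H^(1/3)·(0.512H)^(2/3) = 240.
Solving, H = 125 and M = 64.

H* = 125, M* = 64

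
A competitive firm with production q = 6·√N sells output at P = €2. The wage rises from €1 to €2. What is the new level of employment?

N* = 9

From P·MP_N = w with MP_N = 3·N^(-1/2), the labor demand is N(w) = (6/w)^(2).
At w = 1: N = 36. At w = 2: N = 9.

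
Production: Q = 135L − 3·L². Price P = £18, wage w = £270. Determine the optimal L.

L* = 20

The marginal product of L is MP_L = 135 − 6L.
A price-taking firm hires until the value of the marginal product equals the wage: P·MP_L = w, so 18·(135 − 6L) = 270.
Then 135 − 6L = 15, giving L = 20.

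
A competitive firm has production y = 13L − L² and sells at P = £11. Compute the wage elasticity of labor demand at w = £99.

From P·MP_L = w with MP_L = 13 − 2L, labor demand is L(w) = (13 − w/11)/2.
dL/dw = −1/(22) = -1/22.
At w = 99, L = 2, so ε = (dL/dw)·(w/L) = (-1/22)·(99/2) = -2.25.

ε = -2.25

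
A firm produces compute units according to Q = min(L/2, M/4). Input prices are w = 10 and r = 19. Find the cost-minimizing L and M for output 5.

L* = 10, M* = 20

With a fixed-proportions technology, the cost-minimizing bundle uses no slack in either input: L/2 = M/4 = Q.
So L = 2·5 = 10 and M = 4·5 = 20.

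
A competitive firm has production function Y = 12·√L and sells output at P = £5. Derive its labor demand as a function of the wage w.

MP_L = (1/2)·12·L^(-1/2) = 6·L^(-1/2).
Setting P·MP_L = w: 30·L^(-1/2) = w.
Solving for L: L^(-1/2) = w/30, so L = (30/w)^(2).

L(w) = 900/w²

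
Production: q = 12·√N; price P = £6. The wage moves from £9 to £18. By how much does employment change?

From P·MP_N = w with MP_N = 6·N^(-1/2), the labor demand is N(w) = (36/w)^(2).
At w = 9: N = 16. At w = 18: N = 4.
ΔN = 4 − 16 = -12.

ΔN = -12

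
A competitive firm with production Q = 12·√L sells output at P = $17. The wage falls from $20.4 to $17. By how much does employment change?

From P·MP_L = w with MP_L = 6·L^(-1/2), the labor demand is L(w) = (102/w)^(2).
At w = 20.4: L = 25. At w = 17: L = 36.
ΔL = 36 − 25 = 11.

ΔL = 11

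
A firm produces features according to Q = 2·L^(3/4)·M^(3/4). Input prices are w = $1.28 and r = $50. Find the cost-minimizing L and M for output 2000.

Cost minimization requires the marginal rate of technical substitution to equal the input-price ratio: MP_L/MP_M = w/r.
Here MP_L/MP_M = (3/4)·(M/L)/(3/4) = (M/L). Setting this equal to 1.28/50 = 0.0256 gives M = 0.0256L.
Substituting into Q = 2000: 2·L^(3/4)·(0.0256L)^(3/4) = 2000.
Solving, L = 625 and M = 16.

L* = 625, M* = 16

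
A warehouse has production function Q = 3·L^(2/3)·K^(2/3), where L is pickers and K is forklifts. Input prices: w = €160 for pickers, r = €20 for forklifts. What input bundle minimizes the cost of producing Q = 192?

Cost minimization requires the marginal rate of technical substitution to equal the input-price ratio: MP_L/MP_K = w/r.
Here MP_L/MP_K = (2/3)·(K/L)/(2/3) = (K/L). Setting this equal to 160/20 = 8 gives K = 8L.
Substituting into Q = 192: 3·L^(2/3)·(8L)^(2/3) = 192.
Solving, L = 8 and K = 64.

L* = 8, K* = 64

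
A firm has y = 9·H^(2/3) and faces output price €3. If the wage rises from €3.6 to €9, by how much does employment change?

From P·MP_H = w with MP_H = 6·H^(-1/3), the labor demand is H(w) = (18/w)^(3).
At w = 3.6: H = 125. At w = 9: H = 8.
ΔH = 8 − 125 = -117.

ΔH = -117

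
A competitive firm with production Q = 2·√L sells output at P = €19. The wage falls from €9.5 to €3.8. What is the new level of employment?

L* = 25

From P·MP_L = w with MP_L = L^(-1/2), the labor demand is L(w) = (19/w)^(2).
At w = 9.5: L = 4. At w = 3.8: L = 25.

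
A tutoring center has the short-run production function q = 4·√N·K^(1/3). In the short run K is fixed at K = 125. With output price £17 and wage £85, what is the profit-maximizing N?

With K = 125, MP_N = (1/2)·4·N^(-1/2)·125^(1/3) = 10·N^(-1/2).
Profit maximization for a price taker requires P·MP_N = w: 17·10·N^(-1/2) = 85.
So N^(-1/2) = 0.5, which gives N = 4.

N* = 4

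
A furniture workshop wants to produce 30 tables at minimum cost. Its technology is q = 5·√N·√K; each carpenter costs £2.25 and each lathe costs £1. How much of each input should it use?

N* = 4, K* = 9

Cost minimization requires the marginal rate of technical substitution to equal the input-price ratio: MP_N/MP_K = w/r.
Here MP_N/MP_K = (1/2)·(K/N)/(1/2) = (K/N). Setting this equal to 2.25/1 = 2.25 gives K = 2.25N.
Substituting into q = 30: 5·N^(1/2)·(2.25N)^(1/2) = 30.
Solving, N = 4 and K = 9.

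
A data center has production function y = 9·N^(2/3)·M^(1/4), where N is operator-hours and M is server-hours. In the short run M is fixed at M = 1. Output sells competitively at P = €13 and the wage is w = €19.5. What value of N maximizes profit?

N* = 64

With M = 1, MP_N = (2/3)·9·N^(-1/3)·1^(1/4) = 6·N^(-1/3).
Profit maximization for a price taker requires P·MP_N = w: 13·6·N^(-1/3) = 19.5.
So N^(-1/3) = 0.25, which gives N = 64.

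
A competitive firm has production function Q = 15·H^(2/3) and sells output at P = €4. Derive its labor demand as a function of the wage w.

H(w) = 64000/w³

MP_H = (2/3)·15·H^(-1/3) = 10·H^(-1/3).
Setting P·MP_H = w: 40·H^(-1/3) = w.
Solving for H: H^(-1/3) = w/40, so H = (40/w)^(3).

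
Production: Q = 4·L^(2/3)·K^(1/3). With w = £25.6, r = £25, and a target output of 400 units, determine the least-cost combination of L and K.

L* = 125, K* = 64

Cost minimization requires the marginal rate of technical substitution to equal the input-price ratio: MP_L/MP_K = w/r.
Here MP_L/MP_K = (2/3)·(K/L)/(1/3) = 2·(K/L). Setting this equal to 25.6/25 = 1.024 gives K = 0.512L.
Substituting into Q = 400: 4·L^(2/3)·(0.512L)^(1/3) = 400.
Solving, L = 125 and K = 64.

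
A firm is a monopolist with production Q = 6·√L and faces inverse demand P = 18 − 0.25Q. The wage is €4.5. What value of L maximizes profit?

L* = 16

Marginal revenue from the inverse demand is MR = 18 − 0.5Q.
The marginal product is MP_L = 3·L^(-1/2).
A monopolist hires until marginal revenue product equals the wage: MR·MP_L = w.
At L, Q = 6·√L. Substituting and solving: (18 − 3·√L)·3·L^(-1/2) = 4.5 gives L = 16.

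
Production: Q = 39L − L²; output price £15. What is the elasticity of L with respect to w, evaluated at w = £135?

ε = -0.3

From P·MP_L = w with MP_L = 39 − 2L, labor demand is L(w) = (39 − w/15)/2.
dL/dw = −1/(30) = -1/30.
At w = 135, L = 15, so ε = (dL/dw)·(w/L) = (-1/30)·(135/15) = -0.3.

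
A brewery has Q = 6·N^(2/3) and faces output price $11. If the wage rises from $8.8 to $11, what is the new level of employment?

N* = 64

From P·MP_N = w with MP_N = 4·N^(-1/3), the labor demand is N(w) = (44/w)^(3).
At w = 8.8: N = 125. At w = 11: N = 64.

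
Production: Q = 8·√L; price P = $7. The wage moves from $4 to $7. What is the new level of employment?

From P·MP_L = w with MP_L = 4·L^(-1/2), the labor demand is L(w) = (28/w)^(2).
At w = 4: L = 49. At w = 7: L = 16.

L* = 16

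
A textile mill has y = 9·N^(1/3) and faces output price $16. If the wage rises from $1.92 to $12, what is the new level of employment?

From P·MP_N = w with MP_N = 3·N^(-2/3), the labor demand is N(w) = (48/w)^(3/2).
At w = 1.92: N = 125. At w = 12: N = 8.

N* = 8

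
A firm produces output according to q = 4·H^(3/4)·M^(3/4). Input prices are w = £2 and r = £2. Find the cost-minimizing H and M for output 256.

H* = 16, M* = 16

Cost minimization requires the marginal rate of technical substitution to equal the input-price ratio: MP_H/MP_M = w/r.
Here MP_H/MP_M = (3/4)·(M/H)/(3/4) = (M/H). Setting this equal to 2/2 = 1 gives M = H.
Substituting into q = 256: 4·H^(3/4)·(H)^(3/4) = 256.
Solving, H = 16 and M = 16.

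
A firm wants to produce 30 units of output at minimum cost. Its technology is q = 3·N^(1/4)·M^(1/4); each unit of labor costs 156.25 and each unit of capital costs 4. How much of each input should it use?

Cost minimization requires the marginal rate of technical substitution to equal the input-price ratio: MP_N/MP_M = w/r.
Here MP_N/MP_M = (1/4)·(M/N)/(1/4) = (M/N). Setting this equal to 156.25/4 = 39.0625 gives M = 39.0625N.
Substituting into q = 30: 3·N^(1/4)·(39.0625N)^(1/4) = 30.
Solving, N = 16 and M = 625.

N* = 16, M* = 625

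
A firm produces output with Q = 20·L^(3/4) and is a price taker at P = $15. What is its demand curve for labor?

MP_L = (3/4)·20·L^(-1/4) = 15·L^(-1/4).
Setting P·MP_L = w: 225·L^(-1/4) = w.
Solving for L: L^(-1/4) = w/225, so L = (225/w)^(4).

L(w) = (225/w)^(4)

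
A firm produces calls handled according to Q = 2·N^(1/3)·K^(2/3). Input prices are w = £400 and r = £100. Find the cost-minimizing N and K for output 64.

Cost minimization requires the marginal rate of technical substitution to equal the input-price ratio: MP_N/MP_K = w/r.
Here MP_N/MP_K = (1/3)·(K/N)/(2/3) = 0.5·(K/N). Setting this equal to 400/100 = 4 gives K = 8N.
Substituting into Q = 64: 2·N^(1/3)·(8N)^(2/3) = 64.
Solving, N = 8 and K = 64.

N* = 8, K* = 64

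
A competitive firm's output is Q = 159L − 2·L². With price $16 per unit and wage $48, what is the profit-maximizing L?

The marginal product of L is MP_L = 159 − 4L.
A price-taking firm hires until the value of the marginal product equals the wage: P·MP_L = w, so 16·(159 − 4L) = 48.
Then 159 − 4L = 3, giving L = 39.

L* = 39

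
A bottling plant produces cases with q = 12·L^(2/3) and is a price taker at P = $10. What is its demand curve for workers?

MP_L = (2/3)·12·L^(-1/3) = 8·L^(-1/3).
Setting P·MP_L = w: 80·L^(-1/3) = w.
Solving for L: L^(-1/3) = w/80, so L = (80/w)^(3).

L(w) = 512000/w³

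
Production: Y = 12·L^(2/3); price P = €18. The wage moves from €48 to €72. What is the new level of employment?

From P·MP_L = w with MP_L = 8·L^(-1/3), the labor demand is L(w) = (144/w)^(3).
At w = 48: L = 27. At w = 72: L = 8.

L* = 8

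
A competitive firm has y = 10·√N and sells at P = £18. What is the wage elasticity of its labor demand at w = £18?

ε = -2

MP_N = (1/2)·10·N^(-1/2), so P·MP_N = w gives 90·N^(-1/2) = w.
Solving, N(w) = (90/w)^(2). This is a constant-elasticity form: N ∝ w^(−2), so ε = −2.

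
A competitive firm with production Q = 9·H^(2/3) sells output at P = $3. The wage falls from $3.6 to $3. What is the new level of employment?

H* = 216

From P·MP_H = w with MP_H = 6·H^(-1/3), the labor demand is H(w) = (18/w)^(3).
At w = 3.6: H = 125. At w = 3: H = 216.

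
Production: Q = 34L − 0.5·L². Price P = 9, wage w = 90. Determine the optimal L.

L* = 24

The marginal product of L is MP_L = 34 − L.
A price-taking firm hires until the value of the marginal product equals the wage: P·MP_L = w, so 9·(34 − L) = 90.
Then 34 − L = 10, giving L = 24.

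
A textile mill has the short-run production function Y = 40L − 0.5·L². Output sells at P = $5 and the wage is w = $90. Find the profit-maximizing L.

The marginal product of L is MP_L = 40 − L.
A price-taking firm hires until the value of the marginal product equals the wage: P·MP_L = w, so 5·(40 − L) = 90.
Then 40 − L = 18, giving L = 22.

L* = 22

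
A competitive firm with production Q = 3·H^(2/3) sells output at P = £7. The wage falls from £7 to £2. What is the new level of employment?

From P·MP_H = w with MP_H = 2·H^(-1/3), the labor demand is H(w) = (14/w)^(3).
At w = 7: H = 8. At w = 2: H = 343.

H* = 343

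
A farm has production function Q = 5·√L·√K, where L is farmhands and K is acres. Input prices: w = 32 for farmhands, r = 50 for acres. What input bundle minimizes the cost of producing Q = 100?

L* = 25, K* = 16

Cost minimization requires the marginal rate of technical substitution to equal the input-price ratio: MP_L/MP_K = w/r.
Here MP_L/MP_K = (1/2)·(K/L)/(1/2) = (K/L). Setting this equal to 32/50 = 0.64 gives K = 0.64L.
Substituting into Q = 100: 5·L^(1/2)·(0.64L)^(1/2) = 100.
Solving, L = 25 and K = 16.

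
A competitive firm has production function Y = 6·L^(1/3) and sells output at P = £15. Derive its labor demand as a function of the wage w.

MP_L = (1/3)·6·L^(-2/3) = 2·L^(-2/3).
Setting P·MP_L = w: 30·L^(-2/3) = w.
Solving for L: L^(-2/3) = w/30, so L = (30/w)^(3/2).

L(w) = (30/w)^(3/2)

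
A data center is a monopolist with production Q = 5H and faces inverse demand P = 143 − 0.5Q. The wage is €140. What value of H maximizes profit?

H* = 23

Marginal revenue from the inverse demand is MR = 143 − Q.
The marginal product is MP_H = 5.
A monopolist hires until marginal revenue product equals the wage: MR·MP_H = w.
(143 − 5H)·5 = 140, so H = 23.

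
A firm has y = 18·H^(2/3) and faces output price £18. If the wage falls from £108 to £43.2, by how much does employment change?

ΔH = 117

From P·MP_H = w with MP_H = 12·H^(-1/3), the labor demand is H(w) = (216/w)^(3).
At w = 108: H = 8. At w = 43.2: H = 125.
ΔH = 125 − 8 = 117.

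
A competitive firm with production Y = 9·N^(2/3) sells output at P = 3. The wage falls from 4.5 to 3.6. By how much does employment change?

ΔN = 61

From P·MP_N = w with MP_N = 6·N^(-1/3), the labor demand is N(w) = (18/w)^(3).
At w = 4.5: N = 64. At w = 3.6: N = 125.
ΔN = 125 − 64 = 61.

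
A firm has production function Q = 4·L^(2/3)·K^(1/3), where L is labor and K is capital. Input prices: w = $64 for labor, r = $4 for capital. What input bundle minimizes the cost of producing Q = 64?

Cost minimization requires the marginal rate of technical substitution to equal the input-price ratio: MP_L/MP_K = w/r.
Here MP_L/MP_K = (2/3)·(K/L)/(1/3) = 2·(K/L). Setting this equal to 64/4 = 16 gives K = 8L.
Substituting into Q = 64: 4·L^(2/3)·(8L)^(1/3) = 64.
Solving, L = 8 and K = 64.

L* = 8, K* = 64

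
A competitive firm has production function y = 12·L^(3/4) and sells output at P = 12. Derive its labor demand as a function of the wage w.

L(w) = (108/w)^(4)

MP_L = (3/4)·12·L^(-1/4) = 9·L^(-1/4).
Setting P·MP_L = w: 108·L^(-1/4) = w.
Solving for L: L^(-1/4) = w/108, so L = (108/w)^(4).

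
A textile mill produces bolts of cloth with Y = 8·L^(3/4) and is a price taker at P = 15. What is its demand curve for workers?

L(w) = (90/w)^(4)

MP_L = (3/4)·8·L^(-1/4) = 6·L^(-1/4).
Setting P·MP_L = w: 90·L^(-1/4) = w.
Solving for L: L^(-1/4) = w/90, so L = (90/w)^(4).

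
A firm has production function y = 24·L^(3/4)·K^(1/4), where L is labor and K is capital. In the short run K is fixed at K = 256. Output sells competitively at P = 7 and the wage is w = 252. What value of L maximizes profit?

L* = 16

With K = 256, MP_L = (3/4)·24·L^(-1/4)·256^(1/4) = 72·L^(-1/4).
Profit maximization for a price taker requires P·MP_L = w: 7·72·L^(-1/4) = 252.
So L^(-1/4) = 0.5, which gives L = 16.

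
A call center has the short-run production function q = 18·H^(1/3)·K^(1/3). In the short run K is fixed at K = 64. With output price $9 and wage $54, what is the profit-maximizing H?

H* = 8

With K = 64, MP_H = (1/3)·18·H^(-2/3)·64^(1/3) = 24·H^(-2/3).
Profit maximization for a price taker requires P·MP_H = w: 9·24·H^(-2/3) = 54.
So H^(-2/3) = 0.25, which gives H = 8.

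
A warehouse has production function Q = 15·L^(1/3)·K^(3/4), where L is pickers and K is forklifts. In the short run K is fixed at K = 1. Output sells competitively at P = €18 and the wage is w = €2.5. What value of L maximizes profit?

L* = 216

With K = 1, MP_L = (1/3)·15·L^(-2/3)·1^(3/4) = 5·L^(-2/3).
Profit maximization for a price taker requires P·MP_L = w: 18·5·L^(-2/3) = 2.5.
So L^(-2/3) = 1/36, which gives L = 216.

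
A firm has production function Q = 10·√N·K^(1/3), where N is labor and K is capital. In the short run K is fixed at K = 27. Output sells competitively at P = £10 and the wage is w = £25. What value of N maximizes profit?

N* = 36

With K = 27, MP_N = (1/2)·10·N^(-1/2)·27^(1/3) = 15·N^(-1/2).
Profit maximization for a price taker requires P·MP_N = w: 10·15·N^(-1/2) = 25.
So N^(-1/2) = 1/6, which gives N = 36.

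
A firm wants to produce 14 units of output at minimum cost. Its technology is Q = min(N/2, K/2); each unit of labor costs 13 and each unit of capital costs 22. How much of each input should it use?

With a fixed-proportions technology, the cost-minimizing bundle uses no slack in either input: N/2 = K/2 = Q.
So N = 2·14 = 28 and K = 2·14 = 28.

N* = 28, K* = 28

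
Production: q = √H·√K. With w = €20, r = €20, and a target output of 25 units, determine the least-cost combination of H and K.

Cost minimization requires the marginal rate of technical substitution to equal the input-price ratio: MP_H/MP_K = w/r.
Here MP_H/MP_K = (1/2)·(K/H)/(1/2) = (K/H). Setting this equal to 20/20 = 1 gives K = H.
Substituting into q = 25: H^(1/2)·(H)^(1/2) = 25.
Solving, H = 25 and K = 25.

H* = 25, K* = 25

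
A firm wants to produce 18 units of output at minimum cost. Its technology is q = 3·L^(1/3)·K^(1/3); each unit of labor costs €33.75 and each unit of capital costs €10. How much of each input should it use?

Cost minimization requires the marginal rate of technical substitution to equal the input-price ratio: MP_L/MP_K = w/r.
Here MP_L/MP_K = (1/3)·(K/L)/(1/3) = (K/L). Setting this equal to 33.75/10 = 3.375 gives K = 3.375L.
Substituting into q = 18: 3·L^(1/3)·(3.375L)^(1/3) = 18.
Solving, L = 8 and K = 27.

L* = 8, K* = 27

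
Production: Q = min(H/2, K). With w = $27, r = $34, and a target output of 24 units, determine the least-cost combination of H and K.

With a fixed-proportions technology, the cost-minimizing bundle uses no slack in either input: H/2 = K = Q.
So H = 2·24 = 48 and K = 24.

H* = 48, K* = 24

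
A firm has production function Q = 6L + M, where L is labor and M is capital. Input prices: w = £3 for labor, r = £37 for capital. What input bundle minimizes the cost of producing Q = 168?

The inputs are perfect substitutes, so the firm uses whichever has the lower cost per unit of output.
Cost per unit of output via L is 0.5; via M it is 37. L is cheaper.
Producing Q = 168 with L alone: L = 28, M = 0.

L* = 28, M* = 0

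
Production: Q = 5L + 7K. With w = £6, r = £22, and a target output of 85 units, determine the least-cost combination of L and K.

The inputs are perfect substitutes, so the firm uses whichever has the lower cost per unit of output.
Cost per unit of output via L is w/5 = 1.2; via K it is r/7 = 22/7. L is cheaper.
Producing Q = 85 with L alone: L = 17, K = 0.

L* = 17, K* = 0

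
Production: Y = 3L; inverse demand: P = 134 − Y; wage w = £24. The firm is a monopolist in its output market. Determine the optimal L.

Marginal revenue from the inverse demand is MR = 134 − 2Y.
The marginal product is MP_L = 3.
A monopolist hires until marginal revenue product equals the wage: MR·MP_L = w.
(134 − 6L)·3 = 24, so L = 21.

L* = 21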